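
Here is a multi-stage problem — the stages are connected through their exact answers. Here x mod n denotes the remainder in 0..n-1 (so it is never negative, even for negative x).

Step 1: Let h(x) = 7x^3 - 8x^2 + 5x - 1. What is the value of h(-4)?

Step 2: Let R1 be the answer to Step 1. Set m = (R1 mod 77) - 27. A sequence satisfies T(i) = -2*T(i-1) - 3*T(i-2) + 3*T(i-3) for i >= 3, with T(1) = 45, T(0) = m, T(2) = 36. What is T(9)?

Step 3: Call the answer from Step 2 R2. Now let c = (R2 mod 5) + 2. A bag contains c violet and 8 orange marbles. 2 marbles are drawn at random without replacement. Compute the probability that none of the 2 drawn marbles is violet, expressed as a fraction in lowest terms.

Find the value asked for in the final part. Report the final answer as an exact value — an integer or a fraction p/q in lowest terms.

14/39

Step 1: 7*(-4)^3 - 8*(-4)^2 + 5*(-4)^1 - 1 = (-448) + (-128) + (-20) + (-1) = -597; answer -597
Step 2: R1 = -597; m = -8; T(3) = -2*(36) - 3*(45) + 3*(-8) = -231; iterating: T(3)=-231, T(4)=489, T(5)=-177, T(6)=-1806, T(7)=5610, T(8)=-6333, T(9)=-9582; answer -9582
Step 3: R2 = -9582; c = 5; total draws C(13,2) = 78; favorable C(8,2) = 28; P = 14/39; answer 14/39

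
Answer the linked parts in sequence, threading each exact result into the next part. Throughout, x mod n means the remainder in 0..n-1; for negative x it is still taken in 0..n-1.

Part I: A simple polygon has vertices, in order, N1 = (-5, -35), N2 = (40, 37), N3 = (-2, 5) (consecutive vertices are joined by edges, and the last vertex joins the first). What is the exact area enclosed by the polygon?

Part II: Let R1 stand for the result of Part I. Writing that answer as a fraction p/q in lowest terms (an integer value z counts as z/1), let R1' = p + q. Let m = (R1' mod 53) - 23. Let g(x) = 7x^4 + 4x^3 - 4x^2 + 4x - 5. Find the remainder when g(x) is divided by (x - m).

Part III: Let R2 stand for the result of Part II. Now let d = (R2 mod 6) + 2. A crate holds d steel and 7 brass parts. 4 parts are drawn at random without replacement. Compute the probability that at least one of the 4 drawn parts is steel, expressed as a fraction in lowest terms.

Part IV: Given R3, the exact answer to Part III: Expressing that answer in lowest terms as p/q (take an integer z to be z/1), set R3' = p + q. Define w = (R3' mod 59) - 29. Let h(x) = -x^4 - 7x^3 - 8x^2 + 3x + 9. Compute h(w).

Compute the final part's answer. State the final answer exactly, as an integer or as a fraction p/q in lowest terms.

Part I: cross terms: (-5*37 - 40*-35)=1215, (40*5 - -2*37)=274, (-2*-35 - -5*5)=95; twice the area = |1584| = 1584; area = 792; answer 792
Part II: R1 = 792; threaded value p + q = 793; m = 28; remainder = value at the root: 7*(28)^4 + 4*(28)^3 - 4*(28)^2 + 4*(28)^1 - 5 = (4302592) + (87808) + (-3136) + (112) + (-5) = 4387371; answer 4387371
Part III: R2 = 4387371; d = 5; total draws C(12,4) = 495; complement C(7,4) = 35; favorable 495 - 35 = 460; P = 92/99; answer 92/99
Part IV: R3 = 92/99; threaded value p + q = 191; w = -15; -1*(-15)^4 - 7*(-15)^3 - 8*(-15)^2 + 3*(-15)^1 + 9 = (-50625) + (23625) + (-1800) + (-45) + (9) = -28836; answer -28836

-28836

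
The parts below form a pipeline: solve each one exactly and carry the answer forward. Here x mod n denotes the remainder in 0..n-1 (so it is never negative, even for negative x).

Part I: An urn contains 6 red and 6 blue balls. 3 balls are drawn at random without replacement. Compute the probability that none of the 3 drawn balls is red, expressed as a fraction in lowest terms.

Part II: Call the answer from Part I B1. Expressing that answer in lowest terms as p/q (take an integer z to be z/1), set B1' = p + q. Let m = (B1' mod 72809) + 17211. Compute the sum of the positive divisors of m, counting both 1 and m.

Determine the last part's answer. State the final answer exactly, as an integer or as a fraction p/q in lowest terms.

22968

Part I: total draws C(12,3) = 220; favorable C(6,3) = 20; P = 1/11; answer 1/11
Part II: B1 = 1/11; threaded value p + q = 12; m = 17223; 17223 = 3 * 5741; sigma = (1 + 3) * (1 + 5741) = 4 * 5742 = 22968; answer 22968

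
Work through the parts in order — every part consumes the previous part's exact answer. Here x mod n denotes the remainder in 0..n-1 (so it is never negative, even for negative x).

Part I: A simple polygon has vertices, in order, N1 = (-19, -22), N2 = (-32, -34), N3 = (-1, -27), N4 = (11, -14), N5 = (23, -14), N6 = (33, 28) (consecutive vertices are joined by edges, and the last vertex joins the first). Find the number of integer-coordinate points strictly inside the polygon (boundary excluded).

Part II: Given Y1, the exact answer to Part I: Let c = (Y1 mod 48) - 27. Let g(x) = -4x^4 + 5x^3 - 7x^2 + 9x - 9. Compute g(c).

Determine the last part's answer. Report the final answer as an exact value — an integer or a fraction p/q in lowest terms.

-45799

Part I: cross terms: (-19*-34 - -32*-22)=-58, (-32*-27 - -1*-34)=830, (-1*-14 - 11*-27)=311, (11*-14 - 23*-14)=168, (23*28 - 33*-14)=1106, (33*-22 - -19*28)=-194; twice the area = |2163| = 2163; area = 2163/2; boundary points = 1 + 1 + 1 + 12 + 2 + 2 = 19; strictly interior points = area - boundary/2 + 1 = 1073; answer 1073
Part II: Y1 = 1073; c = -10; -4*(-10)^4 + 5*(-10)^3 - 7*(-10)^2 + 9*(-10)^1 - 9 = (-40000) + (-5000) + (-700) + (-90) + (-9) = -45799; answer -45799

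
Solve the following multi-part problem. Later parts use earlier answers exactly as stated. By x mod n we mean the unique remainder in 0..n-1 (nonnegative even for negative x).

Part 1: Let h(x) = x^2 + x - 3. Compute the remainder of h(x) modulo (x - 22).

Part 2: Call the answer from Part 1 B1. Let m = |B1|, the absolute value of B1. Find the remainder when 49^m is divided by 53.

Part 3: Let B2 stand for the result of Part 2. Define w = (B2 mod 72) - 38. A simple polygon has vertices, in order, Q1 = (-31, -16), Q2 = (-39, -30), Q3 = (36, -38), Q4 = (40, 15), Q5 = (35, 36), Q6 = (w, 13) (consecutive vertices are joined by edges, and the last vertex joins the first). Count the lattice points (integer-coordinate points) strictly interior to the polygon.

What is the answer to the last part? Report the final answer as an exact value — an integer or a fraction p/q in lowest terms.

Part 1: remainder = value at the root: 1*(22)^2 + 1*(22)^1 - 3 = (484) + (22) + (-3) = 503; answer 503
Part 2: B1 = 503; m = 503; squarings mod 53: 49^1=49, 49^2=16, 49^4=44, 49^8=28, 49^16=42, 49^32=15, 49^64=13, 49^128=10, 49^256=47; 49^503 = 49^1 * 49^2 * 49^4 * 49^16 * 49^32 * 49^64 * 49^128 * 49^256 = 47 (mod 53); answer 47
Part 3: B2 = 47; w = 9; cross terms: (-31*-30 - -39*-16)=306, (-39*-38 - 36*-30)=2562, (36*15 - 40*-38)=2060, (40*36 - 35*15)=915, (35*13 - 9*36)=131, (9*-16 - -31*13)=259; twice the area = |6233| = 6233; area = 6233/2; boundary points = 2 + 1 + 1 + 1 + 1 + 1 = 7; strictly interior points = area - boundary/2 + 1 = 3114; answer 3114

3114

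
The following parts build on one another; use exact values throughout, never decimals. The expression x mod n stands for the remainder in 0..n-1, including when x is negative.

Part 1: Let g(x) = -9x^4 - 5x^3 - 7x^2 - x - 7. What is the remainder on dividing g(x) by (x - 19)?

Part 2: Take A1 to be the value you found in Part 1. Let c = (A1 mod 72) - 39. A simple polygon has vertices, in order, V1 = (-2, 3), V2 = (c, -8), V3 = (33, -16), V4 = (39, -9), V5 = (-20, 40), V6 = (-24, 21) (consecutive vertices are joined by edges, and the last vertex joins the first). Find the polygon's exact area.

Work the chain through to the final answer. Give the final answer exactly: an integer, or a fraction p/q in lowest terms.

Part 1: remainder = value at the root: -9*(19)^4 - 5*(19)^3 - 7*(19)^2 - 1*(19)^1 - 7 = (-1172889) + (-34295) + (-2527) + (-19) + (-7) = -1209737; answer -1209737
Part 2: A1 = -1209737; c = -32; cross terms: (-2*-8 - -32*3)=112, (-32*-16 - 33*-8)=776, (33*-9 - 39*-16)=327, (39*40 - -20*-9)=1380, (-20*21 - -24*40)=540, (-24*3 - -2*21)=-30; twice the area = |3105| = 3105; area = 3105/2; answer 3105/2

3105/2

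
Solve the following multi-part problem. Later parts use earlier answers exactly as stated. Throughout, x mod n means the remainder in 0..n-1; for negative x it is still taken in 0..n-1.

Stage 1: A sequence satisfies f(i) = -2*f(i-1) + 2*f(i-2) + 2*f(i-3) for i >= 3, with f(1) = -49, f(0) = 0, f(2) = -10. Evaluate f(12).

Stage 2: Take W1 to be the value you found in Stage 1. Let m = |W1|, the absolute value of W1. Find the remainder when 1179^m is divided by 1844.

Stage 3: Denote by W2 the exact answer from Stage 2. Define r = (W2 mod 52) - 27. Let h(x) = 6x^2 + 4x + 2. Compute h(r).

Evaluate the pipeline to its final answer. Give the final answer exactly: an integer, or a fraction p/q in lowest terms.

1874

Stage 1: f(3) = -2*(-10) + 2*(-49) + 2*(0) = -78; iterating: f(3)=-78, f(4)=38, f(5)=-252, f(6)=424, f(7)=-1276, f(8)=2896, f(9)=-7496, f(10)=18232, f(11)=-45664, f(12)=112800; answer 112800
Stage 2: W1 = 112800; m = 112800; squarings mod 1844: 1179^1=1179, 1179^2=1509, 1179^4=1585, 1179^8=697, 1179^16=837, 1179^32=1693, 1179^64=673, 1179^128=1149, 1179^256=1741, 1179^512=1389, 1179^1024=497, 1179^2048=1757, 1179^4096=193, 1179^8192=369, 1179^16384=1549, 1179^32768=357, 1179^65536=213; 1179^112800 = 1179^32 * 1179^128 * 1179^2048 * 1179^4096 * 1179^8192 * 1179^32768 * 1179^65536 = 945 (mod 1844); answer 945
Stage 3: W2 = 945; r = -18; 6*(-18)^2 + 4*(-18)^1 + 2 = (1944) + (-72) + (2) = 1874; answer 1874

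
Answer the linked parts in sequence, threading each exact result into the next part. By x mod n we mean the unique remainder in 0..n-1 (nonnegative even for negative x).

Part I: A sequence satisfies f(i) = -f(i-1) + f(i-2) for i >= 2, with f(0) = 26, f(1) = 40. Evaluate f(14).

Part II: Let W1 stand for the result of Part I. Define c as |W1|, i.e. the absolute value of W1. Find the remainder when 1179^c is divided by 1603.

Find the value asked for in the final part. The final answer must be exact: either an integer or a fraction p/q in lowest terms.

4

Part I: f(2) = -1*(40) + 1*(26) = -14; iterating: f(2)=-14, f(3)=54, f(4)=-68, f(5)=122, f(6)=-190, f(7)=312, f(8)=-502, f(9)=814, f(10)=-1316, f(11)=2130, f(12)=-3446, f(13)=5576, f(14)=-9022; answer -9022
Part II: W1 = -9022; c = 9022; squarings mod 1603: 1179^1=1179, 1179^2=240, 1179^4=1495, 1179^8=443, 1179^16=683, 1179^32=16, 1179^64=256, 1179^128=1416, 1179^256=1306, 1179^512=44, 1179^1024=333, 1179^2048=282, 1179^4096=977, 1179^8192=744; 1179^9022 = 1179^2 * 1179^4 * 1179^8 * 1179^16 * 1179^32 * 1179^256 * 1179^512 * 1179^8192 = 4 (mod 1603); answer 4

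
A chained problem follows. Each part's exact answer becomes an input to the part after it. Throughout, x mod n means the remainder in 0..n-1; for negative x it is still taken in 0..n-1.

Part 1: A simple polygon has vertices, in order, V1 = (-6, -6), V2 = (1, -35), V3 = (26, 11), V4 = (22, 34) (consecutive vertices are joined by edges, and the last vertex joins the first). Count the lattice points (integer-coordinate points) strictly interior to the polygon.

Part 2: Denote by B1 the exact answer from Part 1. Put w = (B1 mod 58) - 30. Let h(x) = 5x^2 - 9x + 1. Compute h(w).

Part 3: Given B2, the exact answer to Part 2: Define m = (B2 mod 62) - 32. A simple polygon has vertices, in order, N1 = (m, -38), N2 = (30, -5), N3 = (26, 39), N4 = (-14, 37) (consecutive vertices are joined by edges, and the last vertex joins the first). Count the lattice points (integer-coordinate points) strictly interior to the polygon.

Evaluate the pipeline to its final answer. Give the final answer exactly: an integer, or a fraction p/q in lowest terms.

2467

Part 1: cross terms: (-6*-35 - 1*-6)=216, (1*11 - 26*-35)=921, (26*34 - 22*11)=642, (22*-6 - -6*34)=72; twice the area = |1851| = 1851; area = 1851/2; boundary points = 1 + 1 + 1 + 4 = 7; strictly interior points = area - boundary/2 + 1 = 923; answer 923
Part 2: B1 = 923; w = 23; 5*(23)^2 - 9*(23)^1 + 1 = (2645) + (-207) + (1) = 2439; answer 2439
Part 3: B2 = 2439; m = -11; cross terms: (-11*-5 - 30*-38)=1195, (30*39 - 26*-5)=1300, (26*37 - -14*39)=1508, (-14*-38 - -11*37)=939; twice the area = |4942| = 4942; area = 2471; boundary points = 1 + 4 + 2 + 3 = 10; strictly interior points = area - boundary/2 + 1 = 2467; answer 2467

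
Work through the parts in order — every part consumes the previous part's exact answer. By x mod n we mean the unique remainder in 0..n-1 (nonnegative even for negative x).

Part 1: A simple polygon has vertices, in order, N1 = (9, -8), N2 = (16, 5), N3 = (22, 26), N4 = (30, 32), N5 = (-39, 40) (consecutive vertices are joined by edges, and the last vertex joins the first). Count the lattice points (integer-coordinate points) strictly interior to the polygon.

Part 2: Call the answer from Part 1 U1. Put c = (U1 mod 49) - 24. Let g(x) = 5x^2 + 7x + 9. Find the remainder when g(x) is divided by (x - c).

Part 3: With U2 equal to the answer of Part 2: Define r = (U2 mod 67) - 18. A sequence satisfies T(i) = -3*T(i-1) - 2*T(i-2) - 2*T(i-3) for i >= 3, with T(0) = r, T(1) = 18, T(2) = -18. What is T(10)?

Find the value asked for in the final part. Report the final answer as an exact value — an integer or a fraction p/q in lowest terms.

37656

Part 1: cross terms: (9*5 - 16*-8)=173, (16*26 - 22*5)=306, (22*32 - 30*26)=-76, (30*40 - -39*32)=2448, (-39*-8 - 9*40)=-48; twice the area = |2803| = 2803; area = 2803/2; boundary points = 1 + 3 + 2 + 1 + 48 = 55; strictly interior points = area - boundary/2 + 1 = 1375; answer 1375
Part 2: U1 = 1375; c = -21; remainder = value at the root: 5*(-21)^2 + 7*(-21)^1 + 9 = (2205) + (-147) + (9) = 2067; answer 2067
Part 3: U2 = 2067; r = 39; T(3) = -3*(-18) - 2*(18) - 2*(39) = -60; iterating: T(3)=-60, T(4)=180, T(5)=-384, T(6)=912, T(7)=-2328, T(8)=5928, T(9)=-14952, T(10)=37656; answer 37656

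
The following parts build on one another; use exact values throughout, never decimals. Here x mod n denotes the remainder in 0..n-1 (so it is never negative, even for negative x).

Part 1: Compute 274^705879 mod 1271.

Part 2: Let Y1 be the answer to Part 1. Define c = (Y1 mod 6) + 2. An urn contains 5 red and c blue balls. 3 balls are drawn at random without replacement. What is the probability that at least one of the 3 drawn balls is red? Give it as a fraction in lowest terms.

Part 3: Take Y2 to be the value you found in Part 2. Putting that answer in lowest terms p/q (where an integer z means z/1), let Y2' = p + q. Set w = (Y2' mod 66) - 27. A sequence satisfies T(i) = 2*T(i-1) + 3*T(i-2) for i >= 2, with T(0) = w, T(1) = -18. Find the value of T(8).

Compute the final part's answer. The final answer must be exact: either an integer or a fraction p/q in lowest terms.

-36084

Part 1: squarings mod 1271: 274^1=274, 274^2=87, 274^4=1214, 274^8=707, 274^16=346, 274^32=242, 274^64=98, 274^128=707, 274^256=346, 274^512=242, 274^1024=98, 274^2048=707, 274^4096=346, 274^8192=242, 274^16384=98, 274^32768=707, 274^65536=346, 274^131072=242, 274^262144=98, 274^524288=707; 274^705879 = 274^1 * 274^2 * 274^4 * 274^16 * 274^64 * 274^256 * 274^1024 * 274^16384 * 274^32768 * 274^131072 * 274^524288 = 309 (mod 1271); answer 309
Part 2: Y1 = 309; c = 5; total draws C(10,3) = 120; complement C(5,3) = 10; favorable 120 - 10 = 110; P = 11/12; answer 11/12
Part 3: Y2 = 11/12; threaded value p + q = 23; w = -4; T(2) = 2*(-18) + 3*(-4) = -48; iterating: T(2)=-48, T(3)=-150, T(4)=-444, T(5)=-1338, T(6)=-4008, T(7)=-12030, T(8)=-36084; answer -36084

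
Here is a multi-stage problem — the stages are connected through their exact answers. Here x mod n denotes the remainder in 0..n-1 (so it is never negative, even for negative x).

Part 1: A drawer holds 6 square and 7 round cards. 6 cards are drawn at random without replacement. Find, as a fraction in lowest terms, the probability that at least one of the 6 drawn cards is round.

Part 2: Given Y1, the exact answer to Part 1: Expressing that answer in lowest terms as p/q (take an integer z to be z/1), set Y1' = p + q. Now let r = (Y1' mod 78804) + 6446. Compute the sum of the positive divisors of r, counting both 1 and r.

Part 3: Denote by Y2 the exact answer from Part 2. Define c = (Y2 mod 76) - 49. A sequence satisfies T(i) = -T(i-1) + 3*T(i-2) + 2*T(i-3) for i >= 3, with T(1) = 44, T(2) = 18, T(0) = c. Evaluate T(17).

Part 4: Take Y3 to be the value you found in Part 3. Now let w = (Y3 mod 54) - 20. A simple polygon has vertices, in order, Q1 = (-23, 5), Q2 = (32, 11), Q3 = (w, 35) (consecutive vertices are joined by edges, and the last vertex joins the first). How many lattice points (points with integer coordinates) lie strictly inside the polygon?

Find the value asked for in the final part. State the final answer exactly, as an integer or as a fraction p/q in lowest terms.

665

Part 1: total draws C(13,6) = 1716; complement C(6,6) = 1; favorable 1716 - 1 = 1715; P = 1715/1716; answer 1715/1716
Part 2: Y1 = 1715/1716; threaded value p + q = 3431; r = 9877; 9877 = 7 * 17 * 83; sigma = (1 + 7) * (1 + 17) * (1 + 83) = 8 * 18 * 84 = 12096; answer 12096
Part 3: Y2 = 12096; c = -37; T(3) = -1*(18) + 3*(44) + 2*(-37) = 40; iterating: T(3)=40, T(4)=102, T(5)=54, T(6)=332, T(7)=34, T(8)=1070, T(9)=-304, T(10)=3582, T(11)=-2354, T(12)=12492, T(13)=-12390, T(14)=45158, T(15)=-57344, T(16)=168038, T(17)=-249754; answer -249754
Part 4: Y3 = -249754; w = 30; cross terms: (-23*11 - 32*5)=-413, (32*35 - 30*11)=790, (30*5 - -23*35)=955; twice the area = |1332| = 1332; area = 666; boundary points = 1 + 2 + 1 = 4; strictly interior points = area - boundary/2 + 1 = 665; answer 665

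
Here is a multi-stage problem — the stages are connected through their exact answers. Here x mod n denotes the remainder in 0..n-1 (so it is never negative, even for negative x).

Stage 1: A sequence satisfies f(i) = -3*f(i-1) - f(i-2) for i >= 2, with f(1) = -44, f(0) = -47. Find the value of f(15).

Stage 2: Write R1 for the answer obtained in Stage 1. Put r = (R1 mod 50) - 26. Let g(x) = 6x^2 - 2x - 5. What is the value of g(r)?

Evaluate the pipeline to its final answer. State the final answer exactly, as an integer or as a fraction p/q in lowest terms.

55

Stage 1: f(2) = -3*(-44) - 1*(-47) = 179; iterating: f(2)=179, f(3)=-493, f(4)=1300, f(5)=-3407, f(6)=8921, f(7)=-23356, f(8)=61147, f(9)=-160085, f(10)=419108, f(11)=-1097239, f(12)=2872609, f(13)=-7520588, f(14)=19689155, f(15)=-51546877; answer -51546877
Stage 2: R1 = -51546877; r = -3; 6*(-3)^2 - 2*(-3)^1 - 5 = (54) + (6) + (-5) = 55; answer 55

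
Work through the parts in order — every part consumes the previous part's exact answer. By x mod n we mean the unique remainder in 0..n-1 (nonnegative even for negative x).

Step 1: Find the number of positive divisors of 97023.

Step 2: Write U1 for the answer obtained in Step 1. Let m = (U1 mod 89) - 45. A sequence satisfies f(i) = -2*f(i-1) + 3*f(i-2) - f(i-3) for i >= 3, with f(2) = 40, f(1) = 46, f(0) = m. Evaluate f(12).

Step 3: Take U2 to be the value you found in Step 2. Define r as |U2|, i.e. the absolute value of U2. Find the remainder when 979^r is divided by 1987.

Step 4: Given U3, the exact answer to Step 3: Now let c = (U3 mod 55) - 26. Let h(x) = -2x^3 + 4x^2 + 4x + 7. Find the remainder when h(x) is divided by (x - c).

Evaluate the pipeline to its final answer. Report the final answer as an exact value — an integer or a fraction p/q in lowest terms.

20209

Step 1: 97023 = 3 * 32341; number of divisors = (1+1) * (1+1) = 4; answer 4
Step 2: U1 = 4; m = -41; f(3) = -2*(40) + 3*(46) - 1*(-41) = 99; iterating: f(3)=99, f(4)=-124, f(5)=505, f(6)=-1481, f(7)=4601, f(8)=-14150, f(9)=43584, f(10)=-134219, f(11)=413340, f(12)=-1272921; answer -1272921
Step 3: U2 = -1272921; r = 1272921; squarings mod 1987: 979^1=979, 979^2=707, 979^4=1112, 979^8=630, 979^16=1487, 979^32=1625, 979^64=1889, 979^128=1656, 979^256=276, 979^512=670, 979^1024=1825, 979^2048=413, 979^4096=1674, 979^8192=606, 979^16384=1628, 979^32768=1713, 979^65536=1557, 979^131072=109, 979^262144=1946, 979^524288=1681, 979^1048576=247; 979^1272921 = 979^1 * 979^8 * 979^16 * 979^64 * 979^1024 * 979^2048 * 979^8192 * 979^16384 * 979^65536 * 979^131072 * 979^1048576 = 1875 (mod 1987); answer 1875
Step 4: U3 = 1875; c = -21; remainder = value at the root: -2*(-21)^3 + 4*(-21)^2 + 4*(-21)^1 + 7 = (18522) + (1764) + (-84) + (7) = 20209; answer 20209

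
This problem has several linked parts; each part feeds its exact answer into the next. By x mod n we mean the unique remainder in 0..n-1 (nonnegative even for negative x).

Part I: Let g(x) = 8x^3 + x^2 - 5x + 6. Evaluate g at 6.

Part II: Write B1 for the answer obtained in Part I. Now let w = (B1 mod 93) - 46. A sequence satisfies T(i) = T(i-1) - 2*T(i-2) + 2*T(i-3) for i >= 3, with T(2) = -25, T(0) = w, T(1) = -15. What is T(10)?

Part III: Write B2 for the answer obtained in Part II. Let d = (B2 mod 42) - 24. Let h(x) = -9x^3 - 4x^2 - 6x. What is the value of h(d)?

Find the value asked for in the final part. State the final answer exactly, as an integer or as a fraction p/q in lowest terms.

-1255

Part I: 8*(6)^3 + 1*(6)^2 - 5*(6)^1 + 6 = (1728) + (36) + (-30) + (6) = 1740; answer 1740
Part II: B1 = 1740; w = 20; T(3) = 1*(-25) - 2*(-15) + 2*(20) = 45; iterating: T(3)=45, T(4)=65, T(5)=-75, T(6)=-115, T(7)=165, T(8)=245, T(9)=-315, T(10)=-475; answer -475
Part III: B2 = -475; d = 5; -9*(5)^3 - 4*(5)^2 - 6*(5)^1 = (-1125) + (-100) + (-30) = -1255; answer -1255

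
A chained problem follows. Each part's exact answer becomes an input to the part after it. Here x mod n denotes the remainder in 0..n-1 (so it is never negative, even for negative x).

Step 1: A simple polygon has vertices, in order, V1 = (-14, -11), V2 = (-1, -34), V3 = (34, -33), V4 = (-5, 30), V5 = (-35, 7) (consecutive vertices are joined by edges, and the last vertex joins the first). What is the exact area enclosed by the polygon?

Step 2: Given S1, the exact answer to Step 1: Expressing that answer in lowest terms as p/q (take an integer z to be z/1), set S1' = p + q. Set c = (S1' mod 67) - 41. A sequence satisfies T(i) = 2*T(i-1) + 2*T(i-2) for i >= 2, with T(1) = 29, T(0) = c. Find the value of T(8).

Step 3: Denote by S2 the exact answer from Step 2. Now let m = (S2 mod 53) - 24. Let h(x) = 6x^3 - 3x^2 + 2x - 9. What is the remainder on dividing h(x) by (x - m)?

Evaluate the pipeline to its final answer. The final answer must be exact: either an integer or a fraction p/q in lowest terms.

Step 1: cross terms: (-14*-34 - -1*-11)=465, (-1*-33 - 34*-34)=1189, (34*30 - -5*-33)=855, (-5*7 - -35*30)=1015, (-35*-11 - -14*7)=483; twice the area = |4007| = 4007; area = 4007/2; answer 4007/2
Step 2: S1 = 4007/2; threaded value p + q = 4009; c = 15; T(2) = 2*(29) + 2*(15) = 88; iterating: T(2)=88, T(3)=234, T(4)=644, T(5)=1756, T(6)=4800, T(7)=13112, T(8)=35824; answer 35824
Step 3: S2 = 35824; m = 25; remainder = value at the root: 6*(25)^3 - 3*(25)^2 + 2*(25)^1 - 9 = (93750) + (-1875) + (50) + (-9) = 91916; answer 91916

91916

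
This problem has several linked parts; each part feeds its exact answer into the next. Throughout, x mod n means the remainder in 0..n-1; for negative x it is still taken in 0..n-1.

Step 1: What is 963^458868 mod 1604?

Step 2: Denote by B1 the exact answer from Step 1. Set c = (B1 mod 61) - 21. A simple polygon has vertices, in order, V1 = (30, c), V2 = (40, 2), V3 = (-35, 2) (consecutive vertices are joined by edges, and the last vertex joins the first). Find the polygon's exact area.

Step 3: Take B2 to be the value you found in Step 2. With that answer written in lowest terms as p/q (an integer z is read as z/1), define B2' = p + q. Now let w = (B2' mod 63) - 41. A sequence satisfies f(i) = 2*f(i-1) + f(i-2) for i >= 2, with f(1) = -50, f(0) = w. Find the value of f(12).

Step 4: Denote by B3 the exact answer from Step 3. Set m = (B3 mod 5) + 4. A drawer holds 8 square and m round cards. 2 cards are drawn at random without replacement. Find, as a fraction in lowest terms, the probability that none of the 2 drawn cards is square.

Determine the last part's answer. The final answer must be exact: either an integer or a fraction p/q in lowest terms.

15/91

Step 1: squarings mod 1604: 963^1=963, 963^2=257, 963^4=285, 963^8=1025, 963^16=5, 963^32=25, 963^64=625, 963^128=853, 963^256=997, 963^512=1133, 963^1024=489, 963^2048=125, 963^4096=1189, 963^8192=597, 963^16384=321, 963^32768=385, 963^65536=657, 963^131072=173, 963^262144=1057; 963^458868 = 963^4 * 963^16 * 963^32 * 963^64 * 963^65536 * 963^131072 * 963^262144 = 81 (mod 1604); answer 81
Step 2: B1 = 81; c = -1; cross terms: (30*2 - 40*-1)=100, (40*2 - -35*2)=150, (-35*-1 - 30*2)=-25; twice the area = |225| = 225; area = 225/2; answer 225/2
Step 3: B2 = 225/2; threaded value p + q = 227; w = -3; f(2) = 2*(-50) + 1*(-3) = -103; iterating: f(2)=-103, f(3)=-256, f(4)=-615, f(5)=-1486, f(6)=-3587, f(7)=-8660, f(8)=-20907, f(9)=-50474, f(10)=-121855, f(11)=-294184, f(12)=-710223; answer -710223
Step 4: B3 = -710223; m = 6; total draws C(14,2) = 91; favorable C(6,2) = 15; P = 15/91; answer 15/91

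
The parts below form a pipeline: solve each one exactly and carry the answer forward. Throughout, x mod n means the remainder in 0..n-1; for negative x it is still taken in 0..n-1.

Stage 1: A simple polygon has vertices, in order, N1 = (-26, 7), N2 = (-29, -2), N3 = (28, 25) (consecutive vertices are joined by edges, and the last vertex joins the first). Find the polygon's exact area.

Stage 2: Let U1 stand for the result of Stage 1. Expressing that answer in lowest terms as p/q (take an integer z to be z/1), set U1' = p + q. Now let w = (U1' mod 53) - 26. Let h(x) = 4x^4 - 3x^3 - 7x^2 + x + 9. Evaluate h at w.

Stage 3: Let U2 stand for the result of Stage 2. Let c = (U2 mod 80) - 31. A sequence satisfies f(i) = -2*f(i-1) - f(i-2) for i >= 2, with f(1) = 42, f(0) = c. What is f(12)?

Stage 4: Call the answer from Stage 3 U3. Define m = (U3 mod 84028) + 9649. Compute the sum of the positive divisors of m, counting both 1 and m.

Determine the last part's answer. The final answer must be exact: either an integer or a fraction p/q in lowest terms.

Stage 1: cross terms: (-26*-2 - -29*7)=255, (-29*25 - 28*-2)=-669, (28*7 - -26*25)=846; twice the area = |432| = 432; area = 216; answer 216
Stage 2: U1 = 216; threaded value p + q = 217; w = -21; 4*(-21)^4 - 3*(-21)^3 - 7*(-21)^2 + 1*(-21)^1 + 9 = (777924) + (27783) + (-3087) + (-21) + (9) = 802608; answer 802608
Stage 3: U2 = 802608; c = 17; f(2) = -2*(42) - 1*(17) = -101; iterating: f(2)=-101, f(3)=160, f(4)=-219, f(5)=278, f(6)=-337, f(7)=396, f(8)=-455, f(9)=514, f(10)=-573, f(11)=632, f(12)=-691; answer -691
Stage 4: U3 = -691; m = 92986; 92986 = 2 * 19 * 2447; sigma = (1 + 2) * (1 + 19) * (1 + 2447) = 3 * 20 * 2448 = 146880; answer 146880

146880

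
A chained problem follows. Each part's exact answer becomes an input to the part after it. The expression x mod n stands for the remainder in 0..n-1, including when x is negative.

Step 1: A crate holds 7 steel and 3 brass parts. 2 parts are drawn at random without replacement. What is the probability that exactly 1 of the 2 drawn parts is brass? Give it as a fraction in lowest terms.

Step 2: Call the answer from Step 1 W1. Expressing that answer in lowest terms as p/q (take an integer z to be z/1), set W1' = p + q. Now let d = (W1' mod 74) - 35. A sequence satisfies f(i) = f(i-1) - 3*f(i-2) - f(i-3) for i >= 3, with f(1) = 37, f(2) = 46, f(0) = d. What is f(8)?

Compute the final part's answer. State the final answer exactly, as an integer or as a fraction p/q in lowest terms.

Step 1: total draws C(10,2) = 45; favorable C(3,1)*C(7,1) = 21; P = 7/15; answer 7/15
Step 2: W1 = 7/15; threaded value p + q = 22; d = -13; f(3) = 1*(46) - 3*(37) - 1*(-13) = -52; iterating: f(3)=-52, f(4)=-227, f(5)=-117, f(6)=616, f(7)=1194, f(8)=-537; answer -537

-537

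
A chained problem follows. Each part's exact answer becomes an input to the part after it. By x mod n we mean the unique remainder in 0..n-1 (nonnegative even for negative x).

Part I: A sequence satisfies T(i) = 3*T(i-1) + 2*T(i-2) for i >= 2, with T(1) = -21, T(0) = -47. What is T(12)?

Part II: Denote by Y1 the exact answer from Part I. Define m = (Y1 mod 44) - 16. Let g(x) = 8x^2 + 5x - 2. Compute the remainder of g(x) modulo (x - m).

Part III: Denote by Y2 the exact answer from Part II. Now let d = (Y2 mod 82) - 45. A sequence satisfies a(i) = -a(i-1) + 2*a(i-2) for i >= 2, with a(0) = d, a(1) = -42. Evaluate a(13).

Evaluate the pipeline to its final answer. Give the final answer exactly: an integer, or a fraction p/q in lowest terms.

-212982

Part I: T(2) = 3*(-21) + 2*(-47) = -157; iterating: T(2)=-157, T(3)=-513, T(4)=-1853, T(5)=-6585, T(6)=-23461, T(7)=-83553, T(8)=-297581, T(9)=-1059849, T(10)=-3774709, T(11)=-13443825, T(12)=-47880893; answer -47880893
Part II: Y1 = -47880893; m = 23; remainder = value at the root: 8*(23)^2 + 5*(23)^1 - 2 = (4232) + (115) + (-2) = 4345; answer 4345
Part III: Y2 = 4345; d = 36; a(2) = -1*(-42) + 2*(36) = 114; iterating: a(2)=114, a(3)=-198, a(4)=426, a(5)=-822, a(6)=1674, a(7)=-3318, a(8)=6666, a(9)=-13302, a(10)=26634, a(11)=-53238, a(12)=106506, a(13)=-212982; answer -212982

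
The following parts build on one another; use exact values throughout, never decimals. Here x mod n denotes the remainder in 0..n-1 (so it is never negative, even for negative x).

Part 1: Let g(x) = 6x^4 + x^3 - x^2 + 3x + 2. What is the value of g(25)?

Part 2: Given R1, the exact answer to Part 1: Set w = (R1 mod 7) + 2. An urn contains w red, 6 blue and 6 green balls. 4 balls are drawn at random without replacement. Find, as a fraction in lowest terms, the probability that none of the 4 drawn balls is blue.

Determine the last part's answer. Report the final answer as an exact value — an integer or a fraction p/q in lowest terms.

3/26

Part 1: 6*(25)^4 + 1*(25)^3 - 1*(25)^2 + 3*(25)^1 + 2 = (2343750) + (15625) + (-625) + (75) + (2) = 2358827; answer 2358827
Part 2: R1 = 2358827; w = 4; total draws C(16,4) = 1820; favorable C(10,4) = 210; P = 3/26; answer 3/26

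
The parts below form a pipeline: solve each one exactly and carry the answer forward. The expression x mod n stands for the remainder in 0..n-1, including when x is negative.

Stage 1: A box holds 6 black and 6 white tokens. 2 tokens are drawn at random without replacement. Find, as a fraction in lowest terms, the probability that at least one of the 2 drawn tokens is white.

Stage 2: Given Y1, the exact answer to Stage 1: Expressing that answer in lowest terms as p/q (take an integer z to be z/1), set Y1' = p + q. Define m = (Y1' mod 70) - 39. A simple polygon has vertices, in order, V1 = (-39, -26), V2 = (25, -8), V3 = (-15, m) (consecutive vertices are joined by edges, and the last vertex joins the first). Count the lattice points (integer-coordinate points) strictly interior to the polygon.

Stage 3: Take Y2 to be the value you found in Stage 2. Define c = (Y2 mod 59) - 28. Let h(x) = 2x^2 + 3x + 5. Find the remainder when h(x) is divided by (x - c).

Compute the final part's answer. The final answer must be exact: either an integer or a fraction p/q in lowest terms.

Stage 1: total draws C(12,2) = 66; complement C(6,2) = 15; favorable 66 - 15 = 51; P = 17/22; answer 17/22
Stage 2: Y1 = 17/22; threaded value p + q = 39; m = 0; cross terms: (-39*-8 - 25*-26)=962, (25*0 - -15*-8)=-120, (-15*-26 - -39*0)=390; twice the area = |1232| = 1232; area = 616; boundary points = 2 + 8 + 2 = 12; strictly interior points = area - boundary/2 + 1 = 611; answer 611
Stage 3: Y2 = 611; c = -7; remainder = value at the root: 2*(-7)^2 + 3*(-7)^1 + 5 = (98) + (-21) + (5) = 82; answer 82

82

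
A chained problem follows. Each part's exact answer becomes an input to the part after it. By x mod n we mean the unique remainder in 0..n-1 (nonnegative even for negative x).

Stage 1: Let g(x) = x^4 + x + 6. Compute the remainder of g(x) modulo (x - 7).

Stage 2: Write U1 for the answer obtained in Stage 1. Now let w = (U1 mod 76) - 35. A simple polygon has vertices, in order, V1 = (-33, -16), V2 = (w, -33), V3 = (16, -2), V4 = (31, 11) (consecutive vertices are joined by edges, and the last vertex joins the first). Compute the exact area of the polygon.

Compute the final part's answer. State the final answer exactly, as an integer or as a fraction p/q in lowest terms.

1022

Stage 1: remainder = value at the root: 1*(7)^4 + 1*(7)^1 + 6 = (2401) + (7) + (6) = 2414; answer 2414
Stage 2: U1 = 2414; w = 23; cross terms: (-33*-33 - 23*-16)=1457, (23*-2 - 16*-33)=482, (16*11 - 31*-2)=238, (31*-16 - -33*11)=-133; twice the area = |2044| = 2044; area = 1022; answer 1022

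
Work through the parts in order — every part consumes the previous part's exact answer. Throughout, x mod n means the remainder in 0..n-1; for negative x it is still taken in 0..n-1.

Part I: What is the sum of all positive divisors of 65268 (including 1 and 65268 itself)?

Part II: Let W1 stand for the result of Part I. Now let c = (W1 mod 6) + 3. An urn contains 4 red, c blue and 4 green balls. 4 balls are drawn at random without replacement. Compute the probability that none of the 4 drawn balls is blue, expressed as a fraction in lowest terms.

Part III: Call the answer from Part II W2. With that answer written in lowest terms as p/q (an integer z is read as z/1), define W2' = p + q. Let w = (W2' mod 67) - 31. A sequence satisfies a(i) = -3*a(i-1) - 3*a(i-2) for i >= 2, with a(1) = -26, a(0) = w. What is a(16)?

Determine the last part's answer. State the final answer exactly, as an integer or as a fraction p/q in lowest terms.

Part I: 65268 = 2^2 * 3^2 * 7^2 * 37; sigma = (1 + 2 + 4) * (1 + 3 + 9) * (1 + 7 + 49) * (1 + 37) = 7 * 13 * 57 * 38 = 197106; answer 197106
Part II: W1 = 197106; c = 3; total draws C(11,4) = 330; favorable C(8,4) = 70; P = 7/33; answer 7/33
Part III: W2 = 7/33; threaded value p + q = 40; w = 9; a(2) = -3*(-26) - 3*(9) = 51; iterating: a(2)=51, a(3)=-75, a(4)=72, a(5)=9, a(6)=-243, a(7)=702, a(8)=-1377, a(9)=2025, a(10)=-1944, a(11)=-243, a(12)=6561, a(13)=-18954, a(14)=37179, a(15)=-54675, a(16)=52488; answer 52488

52488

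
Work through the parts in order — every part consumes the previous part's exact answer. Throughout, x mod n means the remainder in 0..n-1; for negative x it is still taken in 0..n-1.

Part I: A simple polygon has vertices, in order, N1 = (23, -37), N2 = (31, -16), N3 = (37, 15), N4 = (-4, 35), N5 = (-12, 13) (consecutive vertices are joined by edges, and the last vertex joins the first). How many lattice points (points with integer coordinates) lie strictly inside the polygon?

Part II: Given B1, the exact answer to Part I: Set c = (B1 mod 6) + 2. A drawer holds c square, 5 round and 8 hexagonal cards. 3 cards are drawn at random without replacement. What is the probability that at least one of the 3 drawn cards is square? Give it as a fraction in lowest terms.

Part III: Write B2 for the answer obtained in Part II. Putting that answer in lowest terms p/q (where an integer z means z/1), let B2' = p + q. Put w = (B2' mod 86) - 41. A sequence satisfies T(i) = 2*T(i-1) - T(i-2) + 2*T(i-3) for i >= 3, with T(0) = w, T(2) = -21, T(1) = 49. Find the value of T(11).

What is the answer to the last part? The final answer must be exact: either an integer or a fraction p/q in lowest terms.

Part I: cross terms: (23*-16 - 31*-37)=779, (31*15 - 37*-16)=1057, (37*35 - -4*15)=1355, (-4*13 - -12*35)=368, (-12*-37 - 23*13)=145; twice the area = |3704| = 3704; area = 1852; boundary points = 1 + 1 + 1 + 2 + 5 = 10; strictly interior points = area - boundary/2 + 1 = 1848; answer 1848
Part II: B1 = 1848; c = 2; total draws C(15,3) = 455; complement C(13,3) = 286; favorable 455 - 286 = 169; P = 13/35; answer 13/35
Part III: B2 = 13/35; threaded value p + q = 48; w = 7; T(3) = 2*(-21) - 1*(49) + 2*(7) = -77; iterating: T(3)=-77, T(4)=-35, T(5)=-35, T(6)=-189, T(7)=-413, T(8)=-707, T(9)=-1379, T(10)=-2877, T(11)=-5789; answer -5789

-5789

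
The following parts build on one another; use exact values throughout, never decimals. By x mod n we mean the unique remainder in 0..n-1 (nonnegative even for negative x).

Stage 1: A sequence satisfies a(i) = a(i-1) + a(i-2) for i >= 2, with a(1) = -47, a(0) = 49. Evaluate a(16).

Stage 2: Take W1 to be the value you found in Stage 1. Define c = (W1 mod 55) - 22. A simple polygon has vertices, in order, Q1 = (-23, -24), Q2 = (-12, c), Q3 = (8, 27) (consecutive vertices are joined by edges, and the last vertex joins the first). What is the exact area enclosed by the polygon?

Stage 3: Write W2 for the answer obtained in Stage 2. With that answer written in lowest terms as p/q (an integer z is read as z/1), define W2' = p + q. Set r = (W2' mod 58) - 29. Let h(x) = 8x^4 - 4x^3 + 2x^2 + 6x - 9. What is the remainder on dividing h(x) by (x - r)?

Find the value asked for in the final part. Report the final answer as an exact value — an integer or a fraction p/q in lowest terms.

Stage 1: a(2) = 1*(-47) + 1*(49) = 2; iterating: a(2)=2, a(3)=-45, a(4)=-43, a(5)=-88, a(6)=-131, a(7)=-219, a(8)=-350, a(9)=-569, a(10)=-919, a(11)=-1488, a(12)=-2407, a(13)=-3895, a(14)=-6302, a(15)=-10197, a(16)=-16499; answer -16499
Stage 2: W1 = -16499; c = -21; cross terms: (-23*-21 - -12*-24)=195, (-12*27 - 8*-21)=-156, (8*-24 - -23*27)=429; twice the area = |468| = 468; area = 234; answer 234
Stage 3: W2 = 234; threaded value p + q = 235; r = -26; remainder = value at the root: 8*(-26)^4 - 4*(-26)^3 + 2*(-26)^2 + 6*(-26)^1 - 9 = (3655808) + (70304) + (1352) + (-156) + (-9) = 3727299; answer 3727299

3727299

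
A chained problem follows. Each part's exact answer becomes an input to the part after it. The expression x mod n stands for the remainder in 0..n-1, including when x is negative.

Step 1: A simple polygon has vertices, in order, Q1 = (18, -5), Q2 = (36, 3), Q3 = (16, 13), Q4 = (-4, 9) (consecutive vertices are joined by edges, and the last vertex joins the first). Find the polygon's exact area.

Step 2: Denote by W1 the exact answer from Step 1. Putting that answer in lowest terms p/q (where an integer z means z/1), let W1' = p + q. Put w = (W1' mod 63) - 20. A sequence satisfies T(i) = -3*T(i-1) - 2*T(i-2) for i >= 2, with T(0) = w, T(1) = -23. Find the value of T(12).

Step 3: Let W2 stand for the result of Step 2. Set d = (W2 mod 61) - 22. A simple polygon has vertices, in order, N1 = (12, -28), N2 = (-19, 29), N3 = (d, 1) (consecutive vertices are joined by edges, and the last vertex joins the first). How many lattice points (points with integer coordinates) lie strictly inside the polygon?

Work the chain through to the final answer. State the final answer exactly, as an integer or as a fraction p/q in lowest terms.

734

Step 1: cross terms: (18*3 - 36*-5)=234, (36*13 - 16*3)=420, (16*9 - -4*13)=196, (-4*-5 - 18*9)=-142; twice the area = |708| = 708; area = 354; answer 354
Step 2: W1 = 354; threaded value p + q = 355; w = 20; T(2) = -3*(-23) - 2*(20) = 29; iterating: T(2)=29, T(3)=-41, T(4)=65, T(5)=-113, T(6)=209, T(7)=-401, T(8)=785, T(9)=-1553, T(10)=3089, T(11)=-6161, T(12)=12305; answer 12305
Step 3: W2 = 12305; d = 22; cross terms: (12*29 - -19*-28)=-184, (-19*1 - 22*29)=-657, (22*-28 - 12*1)=-628; twice the area = |-1469| = 1469; area = 1469/2; boundary points = 1 + 1 + 1 = 3; strictly interior points = area - boundary/2 + 1 = 734; answer 734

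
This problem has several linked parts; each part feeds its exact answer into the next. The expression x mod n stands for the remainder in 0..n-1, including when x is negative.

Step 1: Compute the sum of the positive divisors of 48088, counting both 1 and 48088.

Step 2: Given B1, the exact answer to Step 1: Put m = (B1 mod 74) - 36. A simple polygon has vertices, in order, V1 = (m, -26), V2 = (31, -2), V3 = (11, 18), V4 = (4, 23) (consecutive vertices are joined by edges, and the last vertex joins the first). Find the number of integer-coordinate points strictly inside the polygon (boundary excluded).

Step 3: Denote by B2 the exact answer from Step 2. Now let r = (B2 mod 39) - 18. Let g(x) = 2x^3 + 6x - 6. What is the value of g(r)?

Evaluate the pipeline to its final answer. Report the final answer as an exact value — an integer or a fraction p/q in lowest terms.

722

Step 1: 48088 = 2^3 * 6011; sigma = (1 + 2 + 4 + 8) * (1 + 6011) = 15 * 6012 = 90180; answer 90180
Step 2: B1 = 90180; m = 12; cross terms: (12*-2 - 31*-26)=782, (31*18 - 11*-2)=580, (11*23 - 4*18)=181, (4*-26 - 12*23)=-380; twice the area = |1163| = 1163; area = 1163/2; boundary points = 1 + 20 + 1 + 1 = 23; strictly interior points = area - boundary/2 + 1 = 571; answer 571
Step 3: B2 = 571; r = 7; 2*(7)^3 + 6*(7)^1 - 6 = (686) + (42) + (-6) = 722; answer 722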